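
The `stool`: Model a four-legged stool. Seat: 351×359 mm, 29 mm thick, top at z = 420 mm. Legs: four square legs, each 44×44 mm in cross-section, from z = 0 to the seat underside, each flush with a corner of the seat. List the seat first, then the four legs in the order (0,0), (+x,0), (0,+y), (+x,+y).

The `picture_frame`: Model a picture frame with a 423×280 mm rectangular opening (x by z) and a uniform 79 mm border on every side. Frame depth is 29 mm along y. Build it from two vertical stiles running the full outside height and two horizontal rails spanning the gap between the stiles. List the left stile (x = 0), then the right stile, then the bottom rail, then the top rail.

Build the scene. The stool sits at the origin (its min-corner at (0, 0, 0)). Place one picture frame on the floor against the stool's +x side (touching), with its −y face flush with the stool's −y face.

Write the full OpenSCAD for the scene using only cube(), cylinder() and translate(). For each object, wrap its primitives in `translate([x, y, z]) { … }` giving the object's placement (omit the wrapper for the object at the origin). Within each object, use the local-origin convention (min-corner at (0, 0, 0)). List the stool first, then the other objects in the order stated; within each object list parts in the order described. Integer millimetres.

translate([0, 0, 391]) cube([351, 359, 29]);
cube([44, 44, 391]);
translate([307, 0, 0]) cube([44, 44, 391]);
translate([0, 315, 0]) cube([44, 44, 391]);
translate([307, 315, 0]) cube([44, 44, 391]);
translate([351, 0, 0]) {
  cube([79, 29, 438]);
  translate([502, 0, 0]) cube([79, 29, 438]);
  translate([79, 0, 0]) cube([423, 29, 79]);
  translate([79, 0, 359]) cube([423, 29, 79]);
}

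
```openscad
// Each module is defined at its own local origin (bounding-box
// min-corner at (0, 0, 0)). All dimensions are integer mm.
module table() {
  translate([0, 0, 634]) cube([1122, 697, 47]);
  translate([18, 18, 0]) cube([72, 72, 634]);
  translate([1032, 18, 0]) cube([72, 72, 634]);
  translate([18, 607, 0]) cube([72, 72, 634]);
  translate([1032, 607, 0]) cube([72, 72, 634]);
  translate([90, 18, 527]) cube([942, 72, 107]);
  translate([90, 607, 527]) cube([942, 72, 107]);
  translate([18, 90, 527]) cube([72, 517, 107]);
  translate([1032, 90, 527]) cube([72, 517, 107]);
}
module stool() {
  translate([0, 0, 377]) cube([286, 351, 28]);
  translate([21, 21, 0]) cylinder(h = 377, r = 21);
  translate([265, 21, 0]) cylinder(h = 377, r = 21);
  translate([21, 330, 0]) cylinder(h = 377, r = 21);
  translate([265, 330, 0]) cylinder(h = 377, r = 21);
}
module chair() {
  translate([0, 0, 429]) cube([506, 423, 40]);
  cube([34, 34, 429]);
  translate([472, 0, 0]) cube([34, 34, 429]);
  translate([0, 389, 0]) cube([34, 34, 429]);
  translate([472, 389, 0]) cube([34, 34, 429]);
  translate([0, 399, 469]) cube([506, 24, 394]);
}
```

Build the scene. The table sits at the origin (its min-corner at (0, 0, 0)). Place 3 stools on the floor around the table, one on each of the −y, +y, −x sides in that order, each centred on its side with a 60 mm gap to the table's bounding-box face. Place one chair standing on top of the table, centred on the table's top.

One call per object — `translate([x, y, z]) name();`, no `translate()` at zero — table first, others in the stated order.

table();
translate([418, -411, 0]) stool();
translate([418, 757, 0]) stool();
translate([-346, 173, 0]) stool();
translate([308, 137, 681]) chair();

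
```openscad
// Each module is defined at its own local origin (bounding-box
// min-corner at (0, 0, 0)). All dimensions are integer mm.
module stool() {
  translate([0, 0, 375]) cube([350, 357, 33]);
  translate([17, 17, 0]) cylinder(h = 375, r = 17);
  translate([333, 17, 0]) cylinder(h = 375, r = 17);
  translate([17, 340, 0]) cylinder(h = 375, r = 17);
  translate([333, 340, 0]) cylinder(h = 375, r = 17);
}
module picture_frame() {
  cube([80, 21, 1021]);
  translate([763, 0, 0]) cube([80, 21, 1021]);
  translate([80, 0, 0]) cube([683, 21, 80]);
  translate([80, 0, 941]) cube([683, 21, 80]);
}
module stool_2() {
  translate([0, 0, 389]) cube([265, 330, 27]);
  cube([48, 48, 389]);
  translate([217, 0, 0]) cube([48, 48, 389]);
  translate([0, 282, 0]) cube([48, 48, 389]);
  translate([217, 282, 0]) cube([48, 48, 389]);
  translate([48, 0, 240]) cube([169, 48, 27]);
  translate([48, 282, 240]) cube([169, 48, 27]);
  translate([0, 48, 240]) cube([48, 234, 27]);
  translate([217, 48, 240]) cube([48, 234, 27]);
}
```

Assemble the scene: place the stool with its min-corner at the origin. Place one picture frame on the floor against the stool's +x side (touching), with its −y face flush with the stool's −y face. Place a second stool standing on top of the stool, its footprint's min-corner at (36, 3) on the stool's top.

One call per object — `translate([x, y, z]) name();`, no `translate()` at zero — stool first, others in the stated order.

stool();
translate([350, 0, 0]) picture_frame();
translate([36, 3, 408]) stool_2();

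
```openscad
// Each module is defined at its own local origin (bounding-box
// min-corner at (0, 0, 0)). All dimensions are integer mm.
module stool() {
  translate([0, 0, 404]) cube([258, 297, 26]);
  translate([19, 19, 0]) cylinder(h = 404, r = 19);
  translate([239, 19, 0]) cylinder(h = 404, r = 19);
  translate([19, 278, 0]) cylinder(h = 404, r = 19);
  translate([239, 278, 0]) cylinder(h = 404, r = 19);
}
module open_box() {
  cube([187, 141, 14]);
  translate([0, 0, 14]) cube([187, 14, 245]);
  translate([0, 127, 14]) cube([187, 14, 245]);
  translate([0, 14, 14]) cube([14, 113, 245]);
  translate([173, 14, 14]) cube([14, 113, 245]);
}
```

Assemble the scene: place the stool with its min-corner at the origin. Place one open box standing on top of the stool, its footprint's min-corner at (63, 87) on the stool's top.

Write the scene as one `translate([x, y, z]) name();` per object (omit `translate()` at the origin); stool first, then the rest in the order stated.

stool();
translate([63, 87, 430]) open_box();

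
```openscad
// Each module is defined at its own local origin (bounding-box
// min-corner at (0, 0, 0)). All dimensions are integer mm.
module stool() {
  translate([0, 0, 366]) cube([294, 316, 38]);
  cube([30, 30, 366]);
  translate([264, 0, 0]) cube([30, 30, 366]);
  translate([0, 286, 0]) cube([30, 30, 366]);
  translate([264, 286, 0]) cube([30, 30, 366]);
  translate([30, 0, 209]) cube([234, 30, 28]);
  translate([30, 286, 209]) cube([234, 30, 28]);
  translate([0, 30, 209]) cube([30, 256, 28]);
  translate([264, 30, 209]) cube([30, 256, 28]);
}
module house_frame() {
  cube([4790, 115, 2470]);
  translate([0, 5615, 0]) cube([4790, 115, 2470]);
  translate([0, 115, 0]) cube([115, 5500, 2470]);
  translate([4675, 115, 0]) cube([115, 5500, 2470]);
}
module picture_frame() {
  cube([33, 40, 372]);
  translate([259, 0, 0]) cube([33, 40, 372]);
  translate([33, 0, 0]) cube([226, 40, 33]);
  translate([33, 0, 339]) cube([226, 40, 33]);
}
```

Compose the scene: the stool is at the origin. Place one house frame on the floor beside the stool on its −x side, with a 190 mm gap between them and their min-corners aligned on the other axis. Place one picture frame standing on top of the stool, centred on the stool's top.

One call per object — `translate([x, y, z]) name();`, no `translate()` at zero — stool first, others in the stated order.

stool();
translate([-4980, 0, 0]) house_frame();
translate([1, 138, 404]) picture_frame();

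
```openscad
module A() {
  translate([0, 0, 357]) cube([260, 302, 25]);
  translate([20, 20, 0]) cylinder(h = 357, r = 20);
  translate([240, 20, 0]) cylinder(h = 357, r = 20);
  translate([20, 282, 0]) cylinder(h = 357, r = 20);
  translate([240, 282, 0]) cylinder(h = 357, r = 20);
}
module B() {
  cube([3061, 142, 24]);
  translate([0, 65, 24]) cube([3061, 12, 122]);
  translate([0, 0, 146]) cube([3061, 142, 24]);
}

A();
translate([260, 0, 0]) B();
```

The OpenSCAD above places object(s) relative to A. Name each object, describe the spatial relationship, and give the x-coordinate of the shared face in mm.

The stool's +x face and the I-beam's −x face are both at x = 260 mm.

A is a stool. B is an I-beam. The I-beam is against the stool's +x side, with their −y faces flush. The x-coordinate of the shared face is 260 mm.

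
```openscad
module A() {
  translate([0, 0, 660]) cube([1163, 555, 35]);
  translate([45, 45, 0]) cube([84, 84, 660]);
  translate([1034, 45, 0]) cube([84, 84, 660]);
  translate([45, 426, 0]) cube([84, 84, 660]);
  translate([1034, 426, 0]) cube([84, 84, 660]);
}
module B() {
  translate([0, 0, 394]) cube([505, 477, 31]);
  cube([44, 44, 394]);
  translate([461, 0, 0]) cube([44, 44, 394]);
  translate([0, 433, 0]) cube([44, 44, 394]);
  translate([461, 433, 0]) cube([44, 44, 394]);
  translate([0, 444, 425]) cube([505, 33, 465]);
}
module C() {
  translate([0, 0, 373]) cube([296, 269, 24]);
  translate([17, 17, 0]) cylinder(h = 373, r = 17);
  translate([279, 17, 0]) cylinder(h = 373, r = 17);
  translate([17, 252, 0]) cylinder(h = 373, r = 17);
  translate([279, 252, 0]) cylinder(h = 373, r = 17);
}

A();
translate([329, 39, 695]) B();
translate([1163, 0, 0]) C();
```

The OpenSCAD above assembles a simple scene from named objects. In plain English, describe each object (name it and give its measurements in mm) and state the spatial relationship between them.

A is a table: top 1163 mm (x) × 555 mm (y), 35 mm thick, upper face at z = 695 mm, on four 84×84 mm square legs, each inset 45 mm from the nearest pair of top edges, running from z = 0 to the bottom of the top.

B is a chair: 505×477 mm seat, 31 mm thick, top at z = 425 mm, on four 44 mm square corner legs flush with the seat edges. A 33 mm thick backrest slab spans the full seat width, extending 465 mm above the seat top, its back face flush with the seat's +y edge.

C is a simple wooden stool: a rectangular seat 296 mm (x) by 269 mm (y), 24 mm thick, top face at z = 397 mm, on four round legs, each 34 mm in diameter. The legs rest on z = 0, each leg's axis is inset half a diameter from the nearest pair of seat edges (so the leg's bounding box is flush with the corner).

The chair is on top of the table, centred. The stool is against the table's +x side, with their −y faces flush.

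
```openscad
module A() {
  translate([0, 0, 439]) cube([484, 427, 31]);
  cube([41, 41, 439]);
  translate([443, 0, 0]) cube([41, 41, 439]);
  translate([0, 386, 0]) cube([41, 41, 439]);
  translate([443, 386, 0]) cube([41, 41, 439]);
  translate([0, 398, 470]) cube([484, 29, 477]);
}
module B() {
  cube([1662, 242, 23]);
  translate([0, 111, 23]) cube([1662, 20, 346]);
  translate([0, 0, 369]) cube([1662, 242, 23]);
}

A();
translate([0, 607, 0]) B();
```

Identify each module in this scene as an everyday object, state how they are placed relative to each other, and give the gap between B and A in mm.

The I-beam's nearest face is 180 mm from the chair's +y face.

A is a chair. B is an I-beam. The I-beam is on the floor beside the chair on its +y side. The gap between the I-beam and the chair is 180 mm.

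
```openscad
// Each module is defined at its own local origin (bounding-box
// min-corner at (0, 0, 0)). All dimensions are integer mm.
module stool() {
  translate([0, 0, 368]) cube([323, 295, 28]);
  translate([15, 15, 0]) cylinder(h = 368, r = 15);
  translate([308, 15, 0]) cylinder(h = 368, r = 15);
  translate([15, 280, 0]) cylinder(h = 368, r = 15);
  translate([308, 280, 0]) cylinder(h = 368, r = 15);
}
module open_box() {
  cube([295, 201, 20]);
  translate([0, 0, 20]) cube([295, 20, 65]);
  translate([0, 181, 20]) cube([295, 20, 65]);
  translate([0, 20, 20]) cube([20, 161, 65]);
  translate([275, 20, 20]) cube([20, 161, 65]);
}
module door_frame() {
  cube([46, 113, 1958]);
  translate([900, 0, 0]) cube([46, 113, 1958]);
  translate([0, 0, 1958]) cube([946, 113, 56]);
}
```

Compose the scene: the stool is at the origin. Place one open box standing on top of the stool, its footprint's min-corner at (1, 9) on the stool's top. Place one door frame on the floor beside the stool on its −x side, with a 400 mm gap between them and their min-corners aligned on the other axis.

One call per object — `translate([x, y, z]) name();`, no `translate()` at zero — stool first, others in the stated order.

stool();
translate([1, 9, 396]) open_box();
translate([-1346, 0, 0]) door_frame();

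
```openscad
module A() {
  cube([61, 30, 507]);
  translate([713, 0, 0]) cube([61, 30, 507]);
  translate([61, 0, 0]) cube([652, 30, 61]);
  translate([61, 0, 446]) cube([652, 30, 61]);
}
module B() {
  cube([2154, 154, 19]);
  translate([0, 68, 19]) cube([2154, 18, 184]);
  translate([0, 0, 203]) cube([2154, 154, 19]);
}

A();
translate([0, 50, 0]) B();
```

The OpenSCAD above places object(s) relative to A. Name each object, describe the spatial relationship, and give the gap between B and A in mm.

A is a picture frame. B is an I-beam. The I-beam is on the floor beside the picture frame on its +y side. The gap between the I-beam and the picture frame is 20 mm.

The I-beam's nearest face is 20 mm from the picture frame's +y face.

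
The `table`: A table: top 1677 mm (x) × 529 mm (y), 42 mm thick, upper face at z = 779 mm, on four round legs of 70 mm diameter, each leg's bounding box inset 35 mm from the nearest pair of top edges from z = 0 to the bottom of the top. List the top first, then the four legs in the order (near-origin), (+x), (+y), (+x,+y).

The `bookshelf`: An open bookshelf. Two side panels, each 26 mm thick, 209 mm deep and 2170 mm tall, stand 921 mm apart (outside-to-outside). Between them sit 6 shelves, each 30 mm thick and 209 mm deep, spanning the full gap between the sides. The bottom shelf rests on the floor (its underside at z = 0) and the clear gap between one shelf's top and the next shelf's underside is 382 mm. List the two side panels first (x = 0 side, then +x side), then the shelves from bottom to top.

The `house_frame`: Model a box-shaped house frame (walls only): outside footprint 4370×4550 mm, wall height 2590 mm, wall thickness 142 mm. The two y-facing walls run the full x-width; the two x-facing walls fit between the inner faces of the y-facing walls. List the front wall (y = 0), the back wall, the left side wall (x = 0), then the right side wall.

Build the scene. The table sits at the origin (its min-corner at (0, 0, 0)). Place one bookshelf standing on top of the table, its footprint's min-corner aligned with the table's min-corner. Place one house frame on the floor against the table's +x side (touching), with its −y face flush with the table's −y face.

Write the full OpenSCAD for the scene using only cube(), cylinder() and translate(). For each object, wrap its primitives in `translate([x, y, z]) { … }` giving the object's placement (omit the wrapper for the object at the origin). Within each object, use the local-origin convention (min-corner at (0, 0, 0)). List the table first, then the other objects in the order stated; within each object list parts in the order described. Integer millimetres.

translate([0, 0, 737]) cube([1677, 529, 42]);
translate([70, 70, 0]) cylinder(h = 737, r = 35);
translate([1607, 70, 0]) cylinder(h = 737, r = 35);
translate([70, 459, 0]) cylinder(h = 737, r = 35);
translate([1607, 459, 0]) cylinder(h = 737, r = 35);
translate([0, 0, 779]) {
  cube([26, 209, 2170]);
  translate([895, 0, 0]) cube([26, 209, 2170]);
  translate([26, 0, 0]) cube([869, 209, 30]);
  translate([26, 0, 412]) cube([869, 209, 30]);
  translate([26, 0, 824]) cube([869, 209, 30]);
  translate([26, 0, 1236]) cube([869, 209, 30]);
  translate([26, 0, 1648]) cube([869, 209, 30]);
  translate([26, 0, 2060]) cube([869, 209, 30]);
}
translate([1677, 0, 0]) {
  cube([4370, 142, 2590]);
  translate([0, 4408, 0]) cube([4370, 142, 2590]);
  translate([0, 142, 0]) cube([142, 4266, 2590]);
  translate([4228, 142, 0]) cube([142, 4266, 2590]);
}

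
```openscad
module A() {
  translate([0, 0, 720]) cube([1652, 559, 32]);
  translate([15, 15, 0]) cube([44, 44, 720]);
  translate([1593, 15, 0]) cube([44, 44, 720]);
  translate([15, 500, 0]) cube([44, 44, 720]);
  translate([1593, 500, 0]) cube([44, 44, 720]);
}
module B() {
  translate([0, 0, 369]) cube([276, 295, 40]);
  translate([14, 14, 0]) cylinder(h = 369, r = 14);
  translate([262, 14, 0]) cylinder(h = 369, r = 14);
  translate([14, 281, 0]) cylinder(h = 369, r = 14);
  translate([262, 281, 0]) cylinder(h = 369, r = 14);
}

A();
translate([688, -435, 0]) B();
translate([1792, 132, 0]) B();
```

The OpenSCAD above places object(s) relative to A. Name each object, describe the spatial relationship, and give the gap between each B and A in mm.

Each stool's nearest face is 140 mm from the table's bounding box.

A is a table. B is a stool. Two stools sit around the table at the −y, +x sides. The gap between each stool and the table is 140 mm.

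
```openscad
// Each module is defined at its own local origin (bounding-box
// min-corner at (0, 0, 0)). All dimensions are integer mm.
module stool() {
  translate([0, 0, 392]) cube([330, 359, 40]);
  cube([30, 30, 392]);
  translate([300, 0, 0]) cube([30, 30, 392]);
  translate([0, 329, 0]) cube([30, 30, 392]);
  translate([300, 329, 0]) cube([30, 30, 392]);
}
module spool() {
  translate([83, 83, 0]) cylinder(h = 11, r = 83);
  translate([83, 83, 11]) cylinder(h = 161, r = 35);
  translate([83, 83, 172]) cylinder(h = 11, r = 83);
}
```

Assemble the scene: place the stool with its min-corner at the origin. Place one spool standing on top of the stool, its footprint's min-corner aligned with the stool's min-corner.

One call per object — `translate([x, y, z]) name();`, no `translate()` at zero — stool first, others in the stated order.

stool();
translate([0, 0, 432]) spool();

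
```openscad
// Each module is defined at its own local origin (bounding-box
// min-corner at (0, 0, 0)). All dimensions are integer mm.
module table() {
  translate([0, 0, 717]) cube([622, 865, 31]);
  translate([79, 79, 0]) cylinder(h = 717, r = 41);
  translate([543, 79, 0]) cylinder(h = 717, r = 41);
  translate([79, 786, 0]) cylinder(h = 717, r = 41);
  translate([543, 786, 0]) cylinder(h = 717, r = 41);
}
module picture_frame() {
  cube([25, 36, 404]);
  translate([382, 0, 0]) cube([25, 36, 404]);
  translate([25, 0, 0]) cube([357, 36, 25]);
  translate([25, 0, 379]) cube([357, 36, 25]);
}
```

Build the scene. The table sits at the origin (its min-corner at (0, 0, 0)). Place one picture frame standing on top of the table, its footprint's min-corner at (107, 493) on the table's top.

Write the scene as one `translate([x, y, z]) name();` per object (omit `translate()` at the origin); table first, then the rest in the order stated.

table();
translate([107, 493, 748]) picture_frame();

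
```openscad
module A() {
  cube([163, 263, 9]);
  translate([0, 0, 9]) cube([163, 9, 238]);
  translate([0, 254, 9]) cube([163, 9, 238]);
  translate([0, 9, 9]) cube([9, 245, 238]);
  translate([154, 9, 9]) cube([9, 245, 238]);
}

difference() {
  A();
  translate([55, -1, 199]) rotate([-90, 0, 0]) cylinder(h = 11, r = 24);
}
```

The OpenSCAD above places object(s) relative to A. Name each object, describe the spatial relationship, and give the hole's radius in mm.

A is an open box. The open box has a circular hole through its front wall. The hole's radius is 24 mm.

The subtracted cylinder has r = 24 mm.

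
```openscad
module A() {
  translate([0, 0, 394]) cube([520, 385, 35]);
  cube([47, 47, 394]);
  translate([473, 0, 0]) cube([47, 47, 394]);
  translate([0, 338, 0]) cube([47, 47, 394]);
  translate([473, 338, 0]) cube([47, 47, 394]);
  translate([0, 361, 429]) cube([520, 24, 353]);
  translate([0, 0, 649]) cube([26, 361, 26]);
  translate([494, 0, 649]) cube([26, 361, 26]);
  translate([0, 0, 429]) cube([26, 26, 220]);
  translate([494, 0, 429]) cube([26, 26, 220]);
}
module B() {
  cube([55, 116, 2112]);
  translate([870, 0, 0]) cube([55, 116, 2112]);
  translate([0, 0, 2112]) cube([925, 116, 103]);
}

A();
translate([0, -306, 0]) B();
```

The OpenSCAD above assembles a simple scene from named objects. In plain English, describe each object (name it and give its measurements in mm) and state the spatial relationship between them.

A is a chair: 520×385 mm seat, 35 mm thick, top at z = 429 mm, on four 47 mm square corner legs flush with the seat edges. A 24 mm thick backrest slab spans the full seat width, extending 353 mm above the seat top, its back face flush with the seat's +y edge. Two armrests of 26×26 mm section run along each side from the seat's front edge to the front of the backrest, top faces 246 mm above the seat top and outer faces flush with the seat's x-edges; a 26×26 mm post under the front of each armrest stands on the seat at the front corner.

B is a door frame. The clear opening is 815 mm wide and 2112 mm high. Two 55 mm wide jambs, 116 mm deep, stand either side of the opening from the floor to the top of the opening. A 103 mm thick head sits across the top of both jambs, spanning the full outside width of the frame.

The door frame is on the floor beside the chair on its −y side.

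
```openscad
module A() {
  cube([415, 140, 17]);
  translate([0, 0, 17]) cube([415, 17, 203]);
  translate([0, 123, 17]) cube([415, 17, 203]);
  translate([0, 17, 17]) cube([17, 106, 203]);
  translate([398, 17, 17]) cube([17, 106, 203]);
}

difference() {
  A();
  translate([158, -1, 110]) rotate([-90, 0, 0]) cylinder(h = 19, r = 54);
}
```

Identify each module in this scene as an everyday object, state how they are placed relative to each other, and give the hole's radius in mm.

The subtracted cylinder has r = 54 mm.

A is an open box. The open box has a circular hole through its front wall. The hole's radius is 54 mm.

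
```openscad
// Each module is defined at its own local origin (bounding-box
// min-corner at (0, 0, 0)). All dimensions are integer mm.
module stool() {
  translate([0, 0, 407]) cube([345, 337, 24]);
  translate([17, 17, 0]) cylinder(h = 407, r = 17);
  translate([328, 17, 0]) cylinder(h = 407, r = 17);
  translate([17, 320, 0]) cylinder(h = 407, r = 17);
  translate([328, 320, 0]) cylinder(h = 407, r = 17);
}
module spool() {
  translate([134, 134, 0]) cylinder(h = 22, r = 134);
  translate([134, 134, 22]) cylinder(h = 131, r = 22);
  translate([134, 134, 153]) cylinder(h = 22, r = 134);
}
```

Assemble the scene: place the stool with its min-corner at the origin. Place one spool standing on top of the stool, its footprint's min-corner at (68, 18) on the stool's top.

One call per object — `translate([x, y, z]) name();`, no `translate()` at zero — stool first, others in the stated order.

stool();
translate([68, 18, 431]) spool();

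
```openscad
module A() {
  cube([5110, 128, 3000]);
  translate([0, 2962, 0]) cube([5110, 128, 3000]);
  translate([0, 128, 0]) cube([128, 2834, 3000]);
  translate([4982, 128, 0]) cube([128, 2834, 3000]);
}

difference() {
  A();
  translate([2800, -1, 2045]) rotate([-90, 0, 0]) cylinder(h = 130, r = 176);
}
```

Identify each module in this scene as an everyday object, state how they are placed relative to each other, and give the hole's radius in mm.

The subtracted cylinder has r = 176 mm.

A is a house frame. The house frame has a circular hole through its front wall. The hole's radius is 176 mm.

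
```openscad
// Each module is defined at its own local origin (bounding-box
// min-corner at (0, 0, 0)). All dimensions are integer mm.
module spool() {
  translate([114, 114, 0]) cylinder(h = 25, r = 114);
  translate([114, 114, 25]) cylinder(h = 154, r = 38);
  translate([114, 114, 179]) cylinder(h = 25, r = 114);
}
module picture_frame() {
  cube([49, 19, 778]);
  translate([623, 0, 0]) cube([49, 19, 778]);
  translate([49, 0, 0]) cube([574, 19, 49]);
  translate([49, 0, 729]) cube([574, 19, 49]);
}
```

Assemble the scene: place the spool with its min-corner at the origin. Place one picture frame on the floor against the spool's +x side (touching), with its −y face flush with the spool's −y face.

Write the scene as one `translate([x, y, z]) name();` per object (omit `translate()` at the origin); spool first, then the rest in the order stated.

spool();
translate([228, 0, 0]) picture_frame();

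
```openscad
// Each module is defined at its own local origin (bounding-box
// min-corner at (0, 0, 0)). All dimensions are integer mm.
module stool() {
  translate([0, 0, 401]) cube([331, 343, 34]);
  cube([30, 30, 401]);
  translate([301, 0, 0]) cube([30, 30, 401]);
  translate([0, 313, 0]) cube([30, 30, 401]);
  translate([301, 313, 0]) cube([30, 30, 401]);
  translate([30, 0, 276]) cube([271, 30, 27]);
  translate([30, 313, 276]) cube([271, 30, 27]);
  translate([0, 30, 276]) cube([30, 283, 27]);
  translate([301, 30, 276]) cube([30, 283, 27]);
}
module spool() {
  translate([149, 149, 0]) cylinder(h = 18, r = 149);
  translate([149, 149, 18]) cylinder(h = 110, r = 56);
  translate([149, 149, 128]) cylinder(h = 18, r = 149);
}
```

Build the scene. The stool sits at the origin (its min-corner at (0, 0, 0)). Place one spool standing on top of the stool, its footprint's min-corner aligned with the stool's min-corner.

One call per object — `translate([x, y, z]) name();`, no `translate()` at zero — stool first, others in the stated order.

stool();
translate([0, 0, 435]) spool();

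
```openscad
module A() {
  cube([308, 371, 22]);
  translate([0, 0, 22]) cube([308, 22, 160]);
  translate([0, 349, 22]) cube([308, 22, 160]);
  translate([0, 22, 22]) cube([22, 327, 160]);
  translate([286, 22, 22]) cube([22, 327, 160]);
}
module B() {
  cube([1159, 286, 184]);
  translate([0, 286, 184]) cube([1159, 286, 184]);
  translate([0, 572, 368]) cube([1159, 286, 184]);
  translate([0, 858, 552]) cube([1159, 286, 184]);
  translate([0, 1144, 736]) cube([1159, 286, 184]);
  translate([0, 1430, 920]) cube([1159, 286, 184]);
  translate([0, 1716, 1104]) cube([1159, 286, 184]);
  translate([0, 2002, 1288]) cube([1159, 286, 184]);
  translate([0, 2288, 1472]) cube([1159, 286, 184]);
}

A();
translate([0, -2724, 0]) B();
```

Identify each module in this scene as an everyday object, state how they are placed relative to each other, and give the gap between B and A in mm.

The staircase's nearest face is 150 mm from the open box's −y face.

A is an open box. B is a staircase. The staircase is on the floor beside the open box on its −y side. The gap between the staircase and the open box is 150 mm.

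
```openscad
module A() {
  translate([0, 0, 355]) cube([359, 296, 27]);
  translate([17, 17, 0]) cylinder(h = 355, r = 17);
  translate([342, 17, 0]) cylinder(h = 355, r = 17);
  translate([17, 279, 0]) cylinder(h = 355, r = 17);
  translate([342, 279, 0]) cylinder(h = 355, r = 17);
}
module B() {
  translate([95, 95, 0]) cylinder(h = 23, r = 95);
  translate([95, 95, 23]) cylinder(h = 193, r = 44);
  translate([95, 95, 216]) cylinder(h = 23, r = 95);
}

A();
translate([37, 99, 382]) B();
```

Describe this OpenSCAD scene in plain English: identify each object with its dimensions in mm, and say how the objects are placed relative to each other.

A is a four-legged stool. The seat is a 359×296×27 mm slab whose top surface is at z = 382 mm; four round legs, each 34 mm in diameter, run from the floor (z = 0) to the underside of the seat, each leg's axis is inset half a diameter from the nearest pair of seat edges (so the leg's bounding box is flush with the corner).

B is a spool: two coaxial disc flanges of radius 95 mm and thickness 23 mm, joined by a core cylinder of radius 44 mm and height 193 mm. The lower flange rests on z = 0 and the three cylinders share a vertical axis.

The spool is on top of the stool.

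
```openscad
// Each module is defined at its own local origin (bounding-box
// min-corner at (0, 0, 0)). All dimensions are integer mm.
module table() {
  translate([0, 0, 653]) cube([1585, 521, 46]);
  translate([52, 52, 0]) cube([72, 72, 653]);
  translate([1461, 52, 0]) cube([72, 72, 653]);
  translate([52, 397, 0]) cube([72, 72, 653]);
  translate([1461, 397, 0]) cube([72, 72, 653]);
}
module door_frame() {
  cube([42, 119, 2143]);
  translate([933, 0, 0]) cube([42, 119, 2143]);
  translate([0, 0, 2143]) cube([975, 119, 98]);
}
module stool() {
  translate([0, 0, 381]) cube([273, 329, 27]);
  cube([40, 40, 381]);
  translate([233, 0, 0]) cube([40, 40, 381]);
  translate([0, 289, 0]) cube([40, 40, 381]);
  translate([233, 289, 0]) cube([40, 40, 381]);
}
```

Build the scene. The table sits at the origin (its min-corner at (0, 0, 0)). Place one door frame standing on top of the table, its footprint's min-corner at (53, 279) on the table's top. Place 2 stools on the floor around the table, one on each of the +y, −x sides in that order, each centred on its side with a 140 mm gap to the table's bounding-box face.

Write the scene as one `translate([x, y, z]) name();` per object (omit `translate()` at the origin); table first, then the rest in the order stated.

table();
translate([53, 279, 699]) door_frame();
translate([656, 661, 0]) stool();
translate([-413, 96, 0]) stool();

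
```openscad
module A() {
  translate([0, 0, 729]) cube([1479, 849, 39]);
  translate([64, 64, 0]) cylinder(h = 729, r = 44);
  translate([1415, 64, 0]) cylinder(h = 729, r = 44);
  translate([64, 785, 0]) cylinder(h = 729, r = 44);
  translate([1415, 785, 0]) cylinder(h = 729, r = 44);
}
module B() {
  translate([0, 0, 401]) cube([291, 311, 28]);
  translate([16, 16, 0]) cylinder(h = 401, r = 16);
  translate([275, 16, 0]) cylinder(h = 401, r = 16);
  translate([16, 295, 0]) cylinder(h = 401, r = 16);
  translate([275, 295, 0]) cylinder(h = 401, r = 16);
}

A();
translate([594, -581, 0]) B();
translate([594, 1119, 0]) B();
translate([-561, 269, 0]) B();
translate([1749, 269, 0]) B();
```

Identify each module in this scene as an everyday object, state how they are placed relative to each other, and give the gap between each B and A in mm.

Each stool's nearest face is 270 mm from the table's bounding box.

A is a table. B is a stool. Four stools sit around the table at the −y, +y, −x, +x sides. The gap between each stool and the table is 270 mm.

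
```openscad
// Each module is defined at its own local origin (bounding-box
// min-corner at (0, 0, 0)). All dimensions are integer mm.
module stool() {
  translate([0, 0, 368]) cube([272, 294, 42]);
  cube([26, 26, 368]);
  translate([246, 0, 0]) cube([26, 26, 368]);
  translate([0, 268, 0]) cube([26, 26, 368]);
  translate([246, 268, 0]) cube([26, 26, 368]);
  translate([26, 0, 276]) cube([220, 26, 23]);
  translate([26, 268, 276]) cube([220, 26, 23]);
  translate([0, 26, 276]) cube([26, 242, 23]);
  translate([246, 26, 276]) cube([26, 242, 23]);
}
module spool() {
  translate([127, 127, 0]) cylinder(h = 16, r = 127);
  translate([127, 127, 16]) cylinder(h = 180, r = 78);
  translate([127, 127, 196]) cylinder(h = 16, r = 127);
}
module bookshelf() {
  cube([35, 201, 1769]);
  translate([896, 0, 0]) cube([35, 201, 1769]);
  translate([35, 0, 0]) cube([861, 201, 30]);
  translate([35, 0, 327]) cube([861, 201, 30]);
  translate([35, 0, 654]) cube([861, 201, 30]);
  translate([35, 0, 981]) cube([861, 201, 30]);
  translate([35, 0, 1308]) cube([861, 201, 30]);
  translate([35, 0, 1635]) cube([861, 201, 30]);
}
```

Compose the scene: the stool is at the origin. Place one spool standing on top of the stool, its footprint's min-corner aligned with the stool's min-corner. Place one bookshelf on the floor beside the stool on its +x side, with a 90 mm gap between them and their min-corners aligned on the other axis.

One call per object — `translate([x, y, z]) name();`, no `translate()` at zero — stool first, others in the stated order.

stool();
translate([0, 0, 410]) spool();
translate([362, 0, 0]) bookshelf();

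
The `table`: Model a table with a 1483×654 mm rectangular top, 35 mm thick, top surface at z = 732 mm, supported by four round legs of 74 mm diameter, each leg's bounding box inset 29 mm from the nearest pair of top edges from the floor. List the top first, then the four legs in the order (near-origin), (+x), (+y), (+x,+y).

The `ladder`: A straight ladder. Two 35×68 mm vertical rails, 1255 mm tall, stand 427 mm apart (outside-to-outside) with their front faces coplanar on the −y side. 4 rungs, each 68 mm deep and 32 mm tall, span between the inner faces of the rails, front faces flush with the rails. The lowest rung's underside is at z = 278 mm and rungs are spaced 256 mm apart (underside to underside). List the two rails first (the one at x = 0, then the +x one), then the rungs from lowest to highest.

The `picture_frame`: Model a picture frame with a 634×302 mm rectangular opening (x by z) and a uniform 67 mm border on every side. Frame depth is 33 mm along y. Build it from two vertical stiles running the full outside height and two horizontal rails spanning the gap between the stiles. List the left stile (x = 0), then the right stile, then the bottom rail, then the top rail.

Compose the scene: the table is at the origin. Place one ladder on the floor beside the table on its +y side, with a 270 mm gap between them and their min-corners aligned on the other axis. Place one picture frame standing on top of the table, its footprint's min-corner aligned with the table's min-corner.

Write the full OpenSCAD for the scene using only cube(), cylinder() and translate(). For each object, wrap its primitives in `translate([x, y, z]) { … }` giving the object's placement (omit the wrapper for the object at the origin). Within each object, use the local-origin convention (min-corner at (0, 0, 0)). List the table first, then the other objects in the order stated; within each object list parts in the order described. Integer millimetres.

translate([0, 0, 697]) cube([1483, 654, 35]);
translate([66, 66, 0]) cylinder(h = 697, r = 37);
translate([1417, 66, 0]) cylinder(h = 697, r = 37);
translate([66, 588, 0]) cylinder(h = 697, r = 37);
translate([1417, 588, 0]) cylinder(h = 697, r = 37);
translate([0, 924, 0]) {
  cube([35, 68, 1255]);
  translate([392, 0, 0]) cube([35, 68, 1255]);
  translate([35, 0, 278]) cube([357, 68, 32]);
  translate([35, 0, 534]) cube([357, 68, 32]);
  translate([35, 0, 790]) cube([357, 68, 32]);
  translate([35, 0, 1046]) cube([357, 68, 32]);
}
translate([0, 0, 732]) {
  cube([67, 33, 436]);
  translate([701, 0, 0]) cube([67, 33, 436]);
  translate([67, 0, 0]) cube([634, 33, 67]);
  translate([67, 0, 369]) cube([634, 33, 67]);
}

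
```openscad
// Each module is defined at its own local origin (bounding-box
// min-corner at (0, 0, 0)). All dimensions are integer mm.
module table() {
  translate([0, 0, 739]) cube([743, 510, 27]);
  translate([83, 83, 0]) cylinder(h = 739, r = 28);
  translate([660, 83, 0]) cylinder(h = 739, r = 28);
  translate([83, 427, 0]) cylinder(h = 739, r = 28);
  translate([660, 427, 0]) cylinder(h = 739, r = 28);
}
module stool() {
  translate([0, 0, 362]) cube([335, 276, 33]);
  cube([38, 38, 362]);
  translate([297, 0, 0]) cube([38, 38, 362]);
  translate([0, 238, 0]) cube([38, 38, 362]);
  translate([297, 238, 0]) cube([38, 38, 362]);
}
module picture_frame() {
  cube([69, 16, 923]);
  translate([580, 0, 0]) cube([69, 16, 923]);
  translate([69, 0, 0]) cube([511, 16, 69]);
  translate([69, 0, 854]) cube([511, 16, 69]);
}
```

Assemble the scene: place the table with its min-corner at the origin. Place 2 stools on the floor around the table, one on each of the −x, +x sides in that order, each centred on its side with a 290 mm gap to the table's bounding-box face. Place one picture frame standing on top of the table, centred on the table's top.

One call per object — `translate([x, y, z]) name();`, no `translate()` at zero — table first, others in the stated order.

table();
translate([-625, 117, 0]) stool();
translate([1033, 117, 0]) stool();
translate([47, 247, 766]) picture_frame();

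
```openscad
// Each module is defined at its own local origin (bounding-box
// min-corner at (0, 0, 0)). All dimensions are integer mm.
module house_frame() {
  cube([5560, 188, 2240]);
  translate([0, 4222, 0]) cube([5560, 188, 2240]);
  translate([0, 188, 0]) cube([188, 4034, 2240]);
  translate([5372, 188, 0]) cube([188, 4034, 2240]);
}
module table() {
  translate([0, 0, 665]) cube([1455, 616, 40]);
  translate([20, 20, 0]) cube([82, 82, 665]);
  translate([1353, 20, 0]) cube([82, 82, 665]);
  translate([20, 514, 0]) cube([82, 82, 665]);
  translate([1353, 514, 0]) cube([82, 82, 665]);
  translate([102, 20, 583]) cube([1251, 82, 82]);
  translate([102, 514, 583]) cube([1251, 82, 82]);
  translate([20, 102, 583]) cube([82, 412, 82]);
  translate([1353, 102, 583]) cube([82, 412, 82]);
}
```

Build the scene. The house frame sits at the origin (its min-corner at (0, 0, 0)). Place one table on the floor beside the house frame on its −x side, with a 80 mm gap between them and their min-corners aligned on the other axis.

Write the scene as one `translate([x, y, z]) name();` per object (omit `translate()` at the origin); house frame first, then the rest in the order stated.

house_frame();
translate([-1535, 0, 0]) table();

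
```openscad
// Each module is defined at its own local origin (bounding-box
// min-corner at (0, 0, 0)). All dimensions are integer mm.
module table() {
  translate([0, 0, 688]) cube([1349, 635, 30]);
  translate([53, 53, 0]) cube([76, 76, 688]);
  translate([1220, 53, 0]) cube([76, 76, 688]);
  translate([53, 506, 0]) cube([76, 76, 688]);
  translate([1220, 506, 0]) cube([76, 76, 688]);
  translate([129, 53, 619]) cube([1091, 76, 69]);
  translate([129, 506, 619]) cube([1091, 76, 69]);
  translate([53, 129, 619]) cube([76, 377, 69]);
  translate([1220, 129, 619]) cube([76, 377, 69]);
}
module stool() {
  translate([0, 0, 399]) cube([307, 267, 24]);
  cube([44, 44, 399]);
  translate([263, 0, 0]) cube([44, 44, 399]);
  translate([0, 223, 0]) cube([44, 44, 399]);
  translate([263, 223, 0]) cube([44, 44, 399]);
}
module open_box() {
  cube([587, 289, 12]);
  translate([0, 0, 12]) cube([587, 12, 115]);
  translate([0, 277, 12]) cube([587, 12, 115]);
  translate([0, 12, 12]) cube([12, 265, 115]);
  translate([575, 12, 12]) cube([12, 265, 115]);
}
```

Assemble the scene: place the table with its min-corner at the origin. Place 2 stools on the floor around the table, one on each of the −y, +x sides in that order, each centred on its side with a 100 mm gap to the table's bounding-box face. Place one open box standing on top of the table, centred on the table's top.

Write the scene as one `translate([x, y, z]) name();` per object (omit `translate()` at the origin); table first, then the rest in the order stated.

table();
translate([521, -367, 0]) stool();
translate([1449, 184, 0]) stool();
translate([381, 173, 718]) open_box();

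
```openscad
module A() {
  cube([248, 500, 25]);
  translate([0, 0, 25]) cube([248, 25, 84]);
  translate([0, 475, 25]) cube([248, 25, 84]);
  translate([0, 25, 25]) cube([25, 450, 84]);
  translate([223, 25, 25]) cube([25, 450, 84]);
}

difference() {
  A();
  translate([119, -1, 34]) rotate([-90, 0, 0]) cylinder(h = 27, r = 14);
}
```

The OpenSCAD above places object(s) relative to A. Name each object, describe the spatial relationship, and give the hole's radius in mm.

The subtracted cylinder has r = 14 mm.

A is an open box. The open box has a circular hole through its front wall. The hole's radius is 14 mm.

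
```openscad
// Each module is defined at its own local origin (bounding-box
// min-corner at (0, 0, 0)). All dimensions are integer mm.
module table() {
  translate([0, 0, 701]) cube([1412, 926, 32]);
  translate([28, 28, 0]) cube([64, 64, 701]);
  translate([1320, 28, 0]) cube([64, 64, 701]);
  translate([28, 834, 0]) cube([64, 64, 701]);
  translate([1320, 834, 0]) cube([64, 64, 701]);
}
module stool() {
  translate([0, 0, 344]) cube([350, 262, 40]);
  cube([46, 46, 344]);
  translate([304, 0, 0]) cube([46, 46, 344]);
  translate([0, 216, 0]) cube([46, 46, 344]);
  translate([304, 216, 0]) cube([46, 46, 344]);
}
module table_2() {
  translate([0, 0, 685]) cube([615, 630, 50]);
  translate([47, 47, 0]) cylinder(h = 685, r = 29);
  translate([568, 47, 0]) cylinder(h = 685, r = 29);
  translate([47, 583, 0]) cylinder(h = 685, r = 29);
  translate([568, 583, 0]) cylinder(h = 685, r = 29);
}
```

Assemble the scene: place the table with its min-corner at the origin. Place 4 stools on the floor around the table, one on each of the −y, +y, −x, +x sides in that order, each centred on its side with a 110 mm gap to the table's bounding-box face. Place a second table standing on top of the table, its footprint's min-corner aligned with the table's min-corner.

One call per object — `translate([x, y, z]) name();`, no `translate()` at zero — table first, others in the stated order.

table();
translate([531, -372, 0]) stool();
translate([531, 1036, 0]) stool();
translate([-460, 332, 0]) stool();
translate([1522, 332, 0]) stool();
translate([0, 0, 733]) table_2();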